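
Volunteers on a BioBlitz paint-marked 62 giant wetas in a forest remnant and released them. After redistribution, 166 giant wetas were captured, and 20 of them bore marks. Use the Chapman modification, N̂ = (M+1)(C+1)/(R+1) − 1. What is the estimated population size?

N̂ = (62+1)(166+1)/(20+1) − 1 = 63·167/21 − 1
= 10521/21 − 1 = 501 − 1 = 500

N = 500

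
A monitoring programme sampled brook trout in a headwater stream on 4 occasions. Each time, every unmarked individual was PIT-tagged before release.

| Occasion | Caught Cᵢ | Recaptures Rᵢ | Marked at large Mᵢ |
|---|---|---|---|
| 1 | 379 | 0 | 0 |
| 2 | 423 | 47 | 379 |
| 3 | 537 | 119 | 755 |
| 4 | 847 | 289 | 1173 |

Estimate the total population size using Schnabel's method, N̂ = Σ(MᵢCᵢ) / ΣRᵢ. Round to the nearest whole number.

N ≈ 3427

Σ MᵢCᵢ = 0·379 + 379·423 + 755·537 + 1173·847 = 0 + 160317 + 405435 + 993531 = 1559283
Σ Rᵢ = 0 + 47 + 119 + 289 = 455
N̂ = 1559283 / 455 ≈ 3427.0 → 3427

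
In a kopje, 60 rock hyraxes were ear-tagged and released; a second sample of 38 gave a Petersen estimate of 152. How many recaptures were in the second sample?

From N = M·C/R: R = M·C / N = 60·38 / 152 = 2280 / 152 = 15.

R = 15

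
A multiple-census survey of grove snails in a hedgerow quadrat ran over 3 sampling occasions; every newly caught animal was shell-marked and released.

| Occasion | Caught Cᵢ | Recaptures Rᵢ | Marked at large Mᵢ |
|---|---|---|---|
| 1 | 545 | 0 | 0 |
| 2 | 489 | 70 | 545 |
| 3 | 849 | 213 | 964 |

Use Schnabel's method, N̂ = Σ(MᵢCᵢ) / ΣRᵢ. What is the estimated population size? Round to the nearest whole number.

N ≈ 3834

Σ MᵢCᵢ = 0·545 + 545·489 + 964·849 = 0 + 266505 + 818436 = 1084941
Σ Rᵢ = 0 + 70 + 213 = 283
N̂ = 1084941 / 283 ≈ 3833.7 → 3834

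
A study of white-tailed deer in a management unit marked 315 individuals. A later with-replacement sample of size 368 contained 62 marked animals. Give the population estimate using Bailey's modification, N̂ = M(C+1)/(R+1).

N̂ = 315·(368+1)/(62+1) = 315·369/63 = 116235/63 = 1845

N = 1845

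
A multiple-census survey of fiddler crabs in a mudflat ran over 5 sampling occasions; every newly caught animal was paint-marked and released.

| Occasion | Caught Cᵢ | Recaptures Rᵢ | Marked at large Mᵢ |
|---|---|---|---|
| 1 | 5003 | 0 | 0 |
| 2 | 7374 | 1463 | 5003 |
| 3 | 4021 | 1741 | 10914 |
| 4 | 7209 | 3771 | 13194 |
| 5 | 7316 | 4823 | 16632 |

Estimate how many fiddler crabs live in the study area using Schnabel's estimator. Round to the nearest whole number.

Σ MᵢCᵢ = 0·5003 + 5003·7374 + 10914·4021 + 13194·7209 + 16632·7316 = 0 + 36892122 + 43885194 + 95115546 + 121679712 = 297572574
Σ Rᵢ = 0 + 1463 + 1741 + 3771 + 4823 = 11798
N̂ = 297572574 / 11798 ≈ 25222.3 → 25222

N ≈ 25,222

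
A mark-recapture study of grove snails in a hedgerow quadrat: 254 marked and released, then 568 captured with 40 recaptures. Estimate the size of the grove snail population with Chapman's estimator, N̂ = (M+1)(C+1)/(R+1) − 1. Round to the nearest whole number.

N ≈ 3538

N̂ = (254+1)(568+1)/(40+1) − 1 = 255·569/41 − 1
= 145095/41 − 1 ≈ 3538.9 − 1 ≈ 3537.9 → 3538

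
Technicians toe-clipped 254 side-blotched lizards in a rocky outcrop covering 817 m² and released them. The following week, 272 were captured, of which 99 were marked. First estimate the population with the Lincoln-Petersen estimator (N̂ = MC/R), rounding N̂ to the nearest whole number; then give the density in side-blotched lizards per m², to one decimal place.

density ≈ 0.9 side-blotched lizards per m²

N̂ = 254·272/99 = 69088/99 ≈ 697.9 → 698
Density = N̂ / area = 698 / 817 ≈ 0.85 → 0.9 per m²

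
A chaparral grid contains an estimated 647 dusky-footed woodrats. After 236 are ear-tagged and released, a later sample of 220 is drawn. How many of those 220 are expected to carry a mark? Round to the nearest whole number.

expected recaptures ≈ 80

Expected recaptures E[R] = M·C / N.
E[R] = 236 × 220 / 647 = 51920 / 647 ≈ 80.2 → 80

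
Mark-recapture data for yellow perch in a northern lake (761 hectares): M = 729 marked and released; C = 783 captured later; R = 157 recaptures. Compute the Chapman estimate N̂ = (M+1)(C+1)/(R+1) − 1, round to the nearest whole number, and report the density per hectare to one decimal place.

N̂ = 730·784/158 − 1 = 572320/158 − 1 ≈ 3621.3 → 3621
Density = N̂ / area = 3621 / 761 ≈ 4.76 → 4.8 per hectare

density ≈ 4.8 yellow perch per hectare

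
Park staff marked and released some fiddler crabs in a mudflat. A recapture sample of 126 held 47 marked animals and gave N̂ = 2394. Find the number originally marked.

M = 893

From N = M·C/R: M = N·R / C = 2394·47 / 126 = 112518 / 126 = 893.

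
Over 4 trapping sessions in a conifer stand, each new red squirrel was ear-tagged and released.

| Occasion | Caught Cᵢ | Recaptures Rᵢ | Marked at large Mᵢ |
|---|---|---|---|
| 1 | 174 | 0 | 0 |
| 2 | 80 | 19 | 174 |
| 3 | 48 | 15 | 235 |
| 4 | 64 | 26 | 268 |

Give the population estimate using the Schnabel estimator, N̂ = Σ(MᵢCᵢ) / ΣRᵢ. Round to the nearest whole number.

Σ MᵢCᵢ = 0·174 + 174·80 + 235·48 + 268·64 = 0 + 13920 + 11280 + 17152 = 42352
Σ Rᵢ = 0 + 19 + 15 + 26 = 60
N̂ = 42352 / 60 ≈ 705.9 → 706

N ≈ 706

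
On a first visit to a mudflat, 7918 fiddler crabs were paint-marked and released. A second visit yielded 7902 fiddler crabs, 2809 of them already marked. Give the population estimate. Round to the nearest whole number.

N = (7918 × 7902) / 2809 = 62568036 / 2809 ≈ 22274.1 → 22274

N ≈ 22,274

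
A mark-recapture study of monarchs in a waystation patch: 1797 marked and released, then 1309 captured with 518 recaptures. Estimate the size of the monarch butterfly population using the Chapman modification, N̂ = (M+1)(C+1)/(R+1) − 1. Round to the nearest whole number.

N ≈ 4537

N̂ = (1797+1)(1309+1)/(518+1) − 1 = 1798·1310/519 − 1
= 2355380/519 − 1 ≈ 4538.3 − 1 ≈ 4537.3 → 4537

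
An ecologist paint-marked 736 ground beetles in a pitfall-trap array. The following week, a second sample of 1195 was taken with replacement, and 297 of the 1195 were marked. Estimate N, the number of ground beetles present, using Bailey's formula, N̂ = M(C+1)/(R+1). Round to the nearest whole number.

N̂ = 736·(1195+1)/(297+1) = 736·1196/298 = 880256/298 ≈ 2953.9 → 2954

N ≈ 2954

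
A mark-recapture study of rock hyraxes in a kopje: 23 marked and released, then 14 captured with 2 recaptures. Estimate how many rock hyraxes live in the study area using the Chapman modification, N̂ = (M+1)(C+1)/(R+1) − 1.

N = 119

N̂ = (23+1)(14+1)/(2+1) − 1 = 24·15/3 − 1
= 360/3 − 1 = 120 − 1 = 119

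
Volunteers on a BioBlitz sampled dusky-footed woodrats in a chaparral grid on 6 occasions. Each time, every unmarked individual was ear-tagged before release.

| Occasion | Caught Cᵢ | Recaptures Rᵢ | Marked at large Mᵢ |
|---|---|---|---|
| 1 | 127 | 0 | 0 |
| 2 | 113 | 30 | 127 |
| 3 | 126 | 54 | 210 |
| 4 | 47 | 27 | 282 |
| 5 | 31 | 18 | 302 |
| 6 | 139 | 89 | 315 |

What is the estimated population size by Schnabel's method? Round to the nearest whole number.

N ≈ 492

Σ MᵢCᵢ = 0·127 + 127·113 + 210·126 + 282·47 + 302·31 + 315·139 = 0 + 14351 + 26460 + 13254 + 9362 + 43785 = 107212
Σ Rᵢ = 0 + 30 + 54 + 27 + 18 + 89 = 218
N̂ = 107212 / 218 ≈ 491.8 → 492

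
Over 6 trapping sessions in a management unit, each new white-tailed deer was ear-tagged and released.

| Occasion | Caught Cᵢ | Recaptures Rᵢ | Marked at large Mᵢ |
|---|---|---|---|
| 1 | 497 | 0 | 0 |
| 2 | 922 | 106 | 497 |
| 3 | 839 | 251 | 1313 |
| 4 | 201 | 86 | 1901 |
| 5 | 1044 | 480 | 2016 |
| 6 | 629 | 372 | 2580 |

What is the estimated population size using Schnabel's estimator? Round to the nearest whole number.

N ≈ 4378

Σ MᵢCᵢ = 0·497 + 497·922 + 1313·839 + 1901·201 + 2016·1044 + 2580·629 = 0 + 458234 + 1101607 + 382101 + 2104704 + 1622820 = 5669466
Σ Rᵢ = 0 + 106 + 251 + 86 + 480 + 372 = 1295
N̂ = 5669466 / 1295 ≈ 4378.0 → 4378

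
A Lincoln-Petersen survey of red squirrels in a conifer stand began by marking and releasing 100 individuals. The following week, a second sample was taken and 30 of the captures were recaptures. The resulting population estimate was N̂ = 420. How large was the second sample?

From N = M·C/R: C = N·R / M = 420·30 / 100 = 12600 / 100 = 126.

C = 126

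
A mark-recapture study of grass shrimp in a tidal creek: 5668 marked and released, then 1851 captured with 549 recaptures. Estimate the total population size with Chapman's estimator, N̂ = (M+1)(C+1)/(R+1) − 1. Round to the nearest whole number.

N ≈ 19,088

N̂ = (5668+1)(1851+1)/(549+1) − 1 = 5669·1852/550 − 1
= 10498988/550 − 1 ≈ 19089.1 − 1 ≈ 19088.1 → 19088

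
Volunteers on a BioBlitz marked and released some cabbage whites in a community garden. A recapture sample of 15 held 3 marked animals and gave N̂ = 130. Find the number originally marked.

From N = M·C/R: M = N·R / C = 130·3 / 15 = 390 / 15 = 26.

M = 26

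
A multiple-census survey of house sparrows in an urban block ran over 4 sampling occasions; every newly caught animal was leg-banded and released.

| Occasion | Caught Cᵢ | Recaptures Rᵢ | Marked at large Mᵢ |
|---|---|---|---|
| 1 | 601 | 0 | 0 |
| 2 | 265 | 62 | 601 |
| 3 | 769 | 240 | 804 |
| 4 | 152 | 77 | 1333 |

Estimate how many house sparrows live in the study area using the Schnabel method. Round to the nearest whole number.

N ≈ 2586

Σ MᵢCᵢ = 0·601 + 601·265 + 804·769 + 1333·152 = 0 + 159265 + 618276 + 202616 = 980157
Σ Rᵢ = 0 + 62 + 240 + 77 = 379
N̂ = 980157 / 379 ≈ 2586.2 → 2586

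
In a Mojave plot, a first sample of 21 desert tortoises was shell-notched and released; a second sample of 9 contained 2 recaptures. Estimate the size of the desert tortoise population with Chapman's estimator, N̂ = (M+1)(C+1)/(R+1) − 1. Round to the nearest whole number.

N̂ = (21+1)(9+1)/(2+1) − 1 = 22·10/3 − 1
= 220/3 − 1 ≈ 73.3 − 1 ≈ 72.3 → 72

N ≈ 72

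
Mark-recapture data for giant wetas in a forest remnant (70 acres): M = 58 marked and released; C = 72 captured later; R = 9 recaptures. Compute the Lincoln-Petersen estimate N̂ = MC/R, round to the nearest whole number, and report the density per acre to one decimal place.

N̂ = 58·72/9 = 4176/9 = 464
Density = N̂ / area = 464 / 70 ≈ 6.63 → 6.6 per acre

density ≈ 6.6 giant wetas per acre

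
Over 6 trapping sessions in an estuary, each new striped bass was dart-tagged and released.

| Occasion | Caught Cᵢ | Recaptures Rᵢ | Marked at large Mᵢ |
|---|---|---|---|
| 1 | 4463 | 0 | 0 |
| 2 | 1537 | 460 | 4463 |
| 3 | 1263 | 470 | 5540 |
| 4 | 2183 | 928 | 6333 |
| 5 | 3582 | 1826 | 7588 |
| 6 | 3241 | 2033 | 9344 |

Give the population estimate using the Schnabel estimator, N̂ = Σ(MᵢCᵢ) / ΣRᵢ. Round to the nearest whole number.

Σ MᵢCᵢ = 0·4463 + 4463·1537 + 5540·1263 + 6333·2183 + 7588·3582 + 9344·3241 = 0 + 6859631 + 6997020 + 13824939 + 27180216 + 30283904 = 85145710
Σ Rᵢ = 0 + 460 + 470 + 928 + 1826 + 2033 = 5717
N̂ = 85145710 / 5717 ≈ 14893.4 → 14893

N ≈ 14,893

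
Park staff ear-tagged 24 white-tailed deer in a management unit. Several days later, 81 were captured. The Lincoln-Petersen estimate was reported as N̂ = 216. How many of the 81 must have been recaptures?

From N = M·C/R: R = M·C / N = 24·81 / 216 = 1944 / 216 = 9.

R = 9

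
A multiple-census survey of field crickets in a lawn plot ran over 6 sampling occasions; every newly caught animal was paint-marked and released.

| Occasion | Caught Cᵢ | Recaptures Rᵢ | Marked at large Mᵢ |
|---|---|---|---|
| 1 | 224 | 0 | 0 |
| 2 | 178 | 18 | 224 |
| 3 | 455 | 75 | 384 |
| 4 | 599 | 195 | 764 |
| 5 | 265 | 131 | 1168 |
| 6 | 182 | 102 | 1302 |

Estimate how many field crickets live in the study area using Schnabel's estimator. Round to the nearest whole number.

N ≈ 2339

Σ MᵢCᵢ = 0·224 + 224·178 + 384·455 + 764·599 + 1168·265 + 1302·182 = 0 + 39872 + 174720 + 457636 + 309520 + 236964 = 1218712
Σ Rᵢ = 0 + 18 + 75 + 195 + 131 + 102 = 521
N̂ = 1218712 / 521 ≈ 2339.2 → 2339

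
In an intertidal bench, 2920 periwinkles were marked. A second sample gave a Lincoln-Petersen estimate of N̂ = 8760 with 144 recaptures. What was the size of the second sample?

From N = M·C/R: C = N·R / M = 8760·144 / 2920 = 1261440 / 2920 = 432.

C = 432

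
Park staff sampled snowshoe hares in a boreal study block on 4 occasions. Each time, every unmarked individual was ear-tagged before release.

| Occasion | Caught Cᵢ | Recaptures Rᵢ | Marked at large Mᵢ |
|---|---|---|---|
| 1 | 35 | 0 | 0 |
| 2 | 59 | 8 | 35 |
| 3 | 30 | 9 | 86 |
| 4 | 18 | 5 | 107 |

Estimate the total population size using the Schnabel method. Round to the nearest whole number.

Σ MᵢCᵢ = 0·35 + 35·59 + 86·30 + 107·18 = 0 + 2065 + 2580 + 1926 = 6571
Σ Rᵢ = 0 + 8 + 9 + 5 = 22
N̂ = 6571 / 22 ≈ 298.7 → 299

N ≈ 299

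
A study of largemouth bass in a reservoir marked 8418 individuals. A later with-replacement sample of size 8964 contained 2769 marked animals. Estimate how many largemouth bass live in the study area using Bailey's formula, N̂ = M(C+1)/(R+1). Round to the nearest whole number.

N̂ = 8418·(8964+1)/(2769+1) = 8418·8965/2770 = 75467370/2770 ≈ 27244.5 → 27245

N ≈ 27,245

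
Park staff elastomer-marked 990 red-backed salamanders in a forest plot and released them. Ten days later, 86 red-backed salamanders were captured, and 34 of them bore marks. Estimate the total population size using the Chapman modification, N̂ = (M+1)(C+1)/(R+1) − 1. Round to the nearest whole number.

N ≈ 2462

N̂ = (990+1)(86+1)/(34+1) − 1 = 991·87/35 − 1
= 86217/35 − 1 ≈ 2463.3 − 1 ≈ 2462.3 → 2462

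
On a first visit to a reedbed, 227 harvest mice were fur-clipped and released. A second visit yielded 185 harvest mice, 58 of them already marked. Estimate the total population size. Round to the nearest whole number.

N = (227 × 185) / 58 = 41995 / 58 ≈ 724.1 → 724

N ≈ 724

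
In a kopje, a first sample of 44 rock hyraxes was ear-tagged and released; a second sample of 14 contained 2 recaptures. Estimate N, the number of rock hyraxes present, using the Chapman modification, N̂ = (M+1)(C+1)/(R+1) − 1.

N = 224

N̂ = (44+1)(14+1)/(2+1) − 1 = 45·15/3 − 1
= 675/3 − 1 = 225 − 1 = 224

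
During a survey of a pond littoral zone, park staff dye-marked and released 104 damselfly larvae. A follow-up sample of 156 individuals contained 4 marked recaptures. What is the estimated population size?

N = 4056

N = (104 × 156) / 4 = 16224 / 4 = 4056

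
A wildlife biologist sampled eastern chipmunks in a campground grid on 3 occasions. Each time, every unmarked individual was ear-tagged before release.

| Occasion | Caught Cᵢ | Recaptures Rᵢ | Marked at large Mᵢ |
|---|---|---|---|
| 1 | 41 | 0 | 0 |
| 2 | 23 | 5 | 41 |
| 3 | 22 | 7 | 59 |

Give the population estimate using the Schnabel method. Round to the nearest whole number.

Σ MᵢCᵢ = 0·41 + 41·23 + 59·22 = 0 + 943 + 1298 = 2241
Σ Rᵢ = 0 + 5 + 7 = 12
N̂ = 2241 / 12 ≈ 186.8 → 187

N ≈ 187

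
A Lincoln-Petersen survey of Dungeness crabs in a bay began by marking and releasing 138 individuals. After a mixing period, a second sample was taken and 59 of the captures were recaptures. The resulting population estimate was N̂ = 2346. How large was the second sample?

From N = M·C/R: C = N·R / M = 2346·59 / 138 = 138414 / 138 = 1003.

C = 1003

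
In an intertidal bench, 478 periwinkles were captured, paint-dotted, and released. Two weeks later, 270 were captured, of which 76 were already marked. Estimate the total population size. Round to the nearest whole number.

N = (478 × 270) / 76 = 129060 / 76 ≈ 1698.2 → 1698

N ≈ 1698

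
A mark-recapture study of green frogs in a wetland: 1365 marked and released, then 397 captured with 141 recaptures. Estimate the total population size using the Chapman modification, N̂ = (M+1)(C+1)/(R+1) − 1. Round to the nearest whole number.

N̂ = (1365+1)(397+1)/(141+1) − 1 = 1366·398/142 − 1
= 543668/142 − 1 ≈ 3828.6 − 1 ≈ 3827.6 → 3828

N ≈ 3828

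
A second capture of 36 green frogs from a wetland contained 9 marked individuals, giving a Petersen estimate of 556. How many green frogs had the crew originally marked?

M = 139

From N = M·C/R: M = N·R / C = 556·9 / 36 = 5004 / 36 = 139.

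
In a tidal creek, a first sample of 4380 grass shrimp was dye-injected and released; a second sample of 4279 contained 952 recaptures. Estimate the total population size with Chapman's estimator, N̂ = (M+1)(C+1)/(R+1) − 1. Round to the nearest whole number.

N ≈ 19,674

N̂ = (4380+1)(4279+1)/(952+1) − 1 = 4381·4280/953 − 1
= 18750680/953 − 1 ≈ 19675.4 − 1 ≈ 19674.4 → 19674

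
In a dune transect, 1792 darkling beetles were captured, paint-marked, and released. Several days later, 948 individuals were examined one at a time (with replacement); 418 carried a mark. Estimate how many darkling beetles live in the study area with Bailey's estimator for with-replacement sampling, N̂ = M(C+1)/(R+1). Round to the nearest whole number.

N̂ = 1792·(948+1)/(418+1) = 1792·949/419 = 1700608/419 ≈ 4058.7 → 4059

N ≈ 4059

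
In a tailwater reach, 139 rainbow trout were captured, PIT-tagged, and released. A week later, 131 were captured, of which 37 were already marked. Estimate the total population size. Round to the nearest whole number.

N = (139 × 131) / 37 = 18209 / 37 ≈ 492.1 → 492

N ≈ 492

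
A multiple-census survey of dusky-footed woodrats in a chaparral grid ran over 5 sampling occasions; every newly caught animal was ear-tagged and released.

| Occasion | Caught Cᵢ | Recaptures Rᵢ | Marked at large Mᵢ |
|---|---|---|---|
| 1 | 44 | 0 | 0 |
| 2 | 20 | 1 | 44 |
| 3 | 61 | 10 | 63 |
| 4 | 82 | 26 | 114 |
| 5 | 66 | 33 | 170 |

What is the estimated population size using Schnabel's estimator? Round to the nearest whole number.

N ≈ 361

Σ MᵢCᵢ = 0·44 + 44·20 + 63·61 + 114·82 + 170·66 = 0 + 880 + 3843 + 9348 + 11220 = 25291
Σ Rᵢ = 0 + 1 + 10 + 26 + 33 = 70
N̂ = 25291 / 70 ≈ 361.3 → 361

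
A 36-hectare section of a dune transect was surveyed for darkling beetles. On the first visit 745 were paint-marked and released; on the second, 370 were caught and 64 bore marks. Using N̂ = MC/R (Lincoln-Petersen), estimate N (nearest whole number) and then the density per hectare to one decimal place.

density ≈ 119.6 darkling beetles per hectare

N̂ = 745·370/64 = 275650/64 ≈ 4307.0 → 4307
Density = N̂ / area = 4307 / 36 ≈ 119.64 → 119.6 per hectare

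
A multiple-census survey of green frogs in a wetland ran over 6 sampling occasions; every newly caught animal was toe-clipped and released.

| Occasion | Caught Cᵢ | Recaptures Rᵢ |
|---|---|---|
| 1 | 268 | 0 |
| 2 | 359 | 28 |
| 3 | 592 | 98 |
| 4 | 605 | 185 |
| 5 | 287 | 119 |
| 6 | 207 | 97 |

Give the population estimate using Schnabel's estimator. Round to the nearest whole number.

Marked at large before each occasion: Mᵢ = Σⱼ<ᵢ (Cⱼ − Rⱼ) → M1=0, M2=268, M3=599, M4=1093, M5=1513, M6=1681
Σ MᵢCᵢ = 0·268 + 268·359 + 599·592 + 1093·605 + 1513·287 + 1681·207 = 0 + 96212 + 354608 + 661265 + 434231 + 347967 = 1894283
Σ Rᵢ = 0 + 28 + 98 + 185 + 119 + 97 = 527
N̂ = 1894283 / 527 ≈ 3594.46 → 3594

N ≈ 3594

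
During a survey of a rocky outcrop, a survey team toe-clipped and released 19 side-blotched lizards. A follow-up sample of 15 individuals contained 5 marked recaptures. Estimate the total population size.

If marked individuals mix randomly, R/C ≈ M/N, giving N ≈ M·C/R.
N = (19 × 15) / 5 = 285 / 5 = 57

N = 57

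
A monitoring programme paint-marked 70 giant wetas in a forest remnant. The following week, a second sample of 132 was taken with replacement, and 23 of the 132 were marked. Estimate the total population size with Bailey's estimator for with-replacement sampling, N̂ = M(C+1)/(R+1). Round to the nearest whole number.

N ≈ 388

N̂ = 70·(132+1)/(23+1) = 70·133/24 = 9310/24 ≈ 387.9 → 388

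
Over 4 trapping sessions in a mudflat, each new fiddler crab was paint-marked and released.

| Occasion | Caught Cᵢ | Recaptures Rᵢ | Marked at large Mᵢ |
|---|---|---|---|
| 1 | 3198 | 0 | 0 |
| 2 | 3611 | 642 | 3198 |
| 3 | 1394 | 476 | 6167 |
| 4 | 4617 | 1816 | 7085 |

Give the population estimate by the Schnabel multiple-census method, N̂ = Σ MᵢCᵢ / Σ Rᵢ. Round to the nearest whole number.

N ≈ 18,015

Σ MᵢCᵢ = 0·3198 + 3198·3611 + 6167·1394 + 7085·4617 = 0 + 11547978 + 8596798 + 32711445 = 52856221
Σ Rᵢ = 0 + 642 + 476 + 1816 = 2934
N̂ = 52856221 / 2934 ≈ 18015.1 → 18015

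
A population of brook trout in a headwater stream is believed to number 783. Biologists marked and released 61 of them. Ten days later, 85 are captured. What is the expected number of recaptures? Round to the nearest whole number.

expected recaptures ≈ 7

The marked fraction of the population is 61/783, so in a sample of 85 expect C·(M/N) marked.
E[R] = 61 × 85 / 783 = 5185 / 783 ≈ 6.6 → 7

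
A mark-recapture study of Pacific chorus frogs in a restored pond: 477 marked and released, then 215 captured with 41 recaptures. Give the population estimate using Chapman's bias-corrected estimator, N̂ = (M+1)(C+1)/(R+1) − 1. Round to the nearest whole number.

N̂ = (477+1)(215+1)/(41+1) − 1 = 478·216/42 − 1
= 103248/42 − 1 ≈ 2458.3 − 1 ≈ 2457.3 → 2457

N ≈ 2457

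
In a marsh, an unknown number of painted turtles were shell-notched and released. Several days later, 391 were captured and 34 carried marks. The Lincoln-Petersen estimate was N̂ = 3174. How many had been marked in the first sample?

From N = M·C/R: M = N·R / C = 3174·34 / 391 = 107916 / 391 = 276.

M = 276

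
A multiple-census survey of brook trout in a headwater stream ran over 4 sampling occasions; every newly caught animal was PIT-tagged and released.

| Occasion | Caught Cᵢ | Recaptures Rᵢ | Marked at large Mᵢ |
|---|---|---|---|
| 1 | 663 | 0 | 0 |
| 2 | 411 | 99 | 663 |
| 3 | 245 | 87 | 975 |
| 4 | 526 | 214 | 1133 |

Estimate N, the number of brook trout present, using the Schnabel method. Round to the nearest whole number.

N ≈ 2768

Σ MᵢCᵢ = 0·663 + 663·411 + 975·245 + 1133·526 = 0 + 272493 + 238875 + 595958 = 1107326
Σ Rᵢ = 0 + 99 + 87 + 214 = 400
N̂ = 1107326 / 400 ≈ 2768.3 → 2768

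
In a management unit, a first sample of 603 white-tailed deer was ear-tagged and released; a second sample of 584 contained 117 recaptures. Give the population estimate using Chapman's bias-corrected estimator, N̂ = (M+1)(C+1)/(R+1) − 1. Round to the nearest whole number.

N̂ = (603+1)(584+1)/(117+1) − 1 = 604·585/118 − 1
= 353340/118 − 1 ≈ 2994.4 − 1 ≈ 2993.4 → 2993

N ≈ 2993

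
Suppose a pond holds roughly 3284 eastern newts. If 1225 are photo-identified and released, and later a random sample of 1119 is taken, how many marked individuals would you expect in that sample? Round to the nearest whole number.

expected recaptures ≈ 417

Expected recaptures E[R] = M·C / N.
E[R] = 1225 × 1119 / 3284 = 1370775 / 3284 ≈ 417.4 → 417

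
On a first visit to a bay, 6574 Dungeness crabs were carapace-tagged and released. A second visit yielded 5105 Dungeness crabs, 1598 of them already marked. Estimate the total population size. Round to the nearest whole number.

N ≈ 21,001

N = (6574 × 5105) / 1598 = 33560270 / 1598 ≈ 21001.4 → 21001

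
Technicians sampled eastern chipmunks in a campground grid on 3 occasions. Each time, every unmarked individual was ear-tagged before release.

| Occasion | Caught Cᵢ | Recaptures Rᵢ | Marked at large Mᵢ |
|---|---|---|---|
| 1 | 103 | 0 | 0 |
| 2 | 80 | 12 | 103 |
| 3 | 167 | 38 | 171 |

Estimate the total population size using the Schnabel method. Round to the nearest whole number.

Σ MᵢCᵢ = 0·103 + 103·80 + 171·167 = 0 + 8240 + 28557 = 36797
Σ Rᵢ = 0 + 12 + 38 = 50
N̂ = 36797 / 50 ≈ 735.9 → 736

N ≈ 736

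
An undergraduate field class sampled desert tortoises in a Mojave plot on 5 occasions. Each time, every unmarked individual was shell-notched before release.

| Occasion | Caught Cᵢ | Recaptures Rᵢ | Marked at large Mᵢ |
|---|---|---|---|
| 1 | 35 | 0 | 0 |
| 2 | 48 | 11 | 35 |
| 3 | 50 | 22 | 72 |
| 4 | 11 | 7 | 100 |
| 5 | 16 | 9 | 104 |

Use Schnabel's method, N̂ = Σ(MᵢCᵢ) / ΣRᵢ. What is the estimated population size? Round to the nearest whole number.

N ≈ 164

Σ MᵢCᵢ = 0·35 + 35·48 + 72·50 + 100·11 + 104·16 = 0 + 1680 + 3600 + 1100 + 1664 = 8044
Σ Rᵢ = 0 + 11 + 22 + 7 + 9 = 49
N̂ = 8044 / 49 ≈ 164.2 → 164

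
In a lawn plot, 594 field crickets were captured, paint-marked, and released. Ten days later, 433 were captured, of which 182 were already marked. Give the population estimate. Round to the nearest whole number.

The marked fraction in the recapture sample should equal the marked fraction in the population: 182/433 = 594/N.
N = (594 × 433) / 182 = 257202 / 182 ≈ 1413.2 → 1413

N ≈ 1413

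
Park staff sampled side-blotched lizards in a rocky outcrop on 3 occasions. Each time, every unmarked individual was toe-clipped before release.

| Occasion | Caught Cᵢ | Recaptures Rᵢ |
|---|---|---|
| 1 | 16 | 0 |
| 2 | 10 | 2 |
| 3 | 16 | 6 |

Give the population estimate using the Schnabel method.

Marked at large before each occasion: Mᵢ = Σⱼ<ᵢ (Cⱼ − Rⱼ) → M1=0, M2=16, M3=24
Σ MᵢCᵢ = 0·16 + 16·10 + 24·16 = 0 + 160 + 384 = 544
Σ Rᵢ = 0 + 2 + 6 = 8
N̂ = 544 / 8 = 68

N = 68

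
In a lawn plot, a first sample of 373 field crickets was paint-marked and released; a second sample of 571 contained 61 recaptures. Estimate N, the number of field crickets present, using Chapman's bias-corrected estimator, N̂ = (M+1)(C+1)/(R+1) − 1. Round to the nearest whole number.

N ≈ 3449

N̂ = (373+1)(571+1)/(61+1) − 1 = 374·572/62 − 1
= 213928/62 − 1 ≈ 3450.45 − 1 ≈ 3449.45 → 3449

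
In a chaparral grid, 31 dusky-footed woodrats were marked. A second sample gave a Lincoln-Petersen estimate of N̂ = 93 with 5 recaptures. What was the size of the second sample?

C = 15

From N = M·C/R: C = N·R / M = 93·5 / 31 = 465 / 31 = 15.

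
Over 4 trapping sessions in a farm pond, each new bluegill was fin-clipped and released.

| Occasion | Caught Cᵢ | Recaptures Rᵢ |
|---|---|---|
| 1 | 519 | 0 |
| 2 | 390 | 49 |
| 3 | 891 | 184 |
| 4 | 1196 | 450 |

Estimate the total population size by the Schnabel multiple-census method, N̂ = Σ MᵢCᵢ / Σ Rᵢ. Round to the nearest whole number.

Marked at large before each occasion: Mᵢ = Σⱼ<ᵢ (Cⱼ − Rⱼ) → M1=0, M2=519, M3=860, M4=1567
Σ MᵢCᵢ = 0·519 + 519·390 + 860·891 + 1567·1196 = 0 + 202410 + 766260 + 1874132 = 2842802
Σ Rᵢ = 0 + 49 + 184 + 450 = 683
N̂ = 2842802 / 683 ≈ 4162.2 → 4162

N ≈ 4162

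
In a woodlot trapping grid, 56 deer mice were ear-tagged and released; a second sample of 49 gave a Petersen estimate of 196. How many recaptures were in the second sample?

R = 14

From N = M·C/R: R = M·C / N = 56·49 / 196 = 2744 / 196 = 14.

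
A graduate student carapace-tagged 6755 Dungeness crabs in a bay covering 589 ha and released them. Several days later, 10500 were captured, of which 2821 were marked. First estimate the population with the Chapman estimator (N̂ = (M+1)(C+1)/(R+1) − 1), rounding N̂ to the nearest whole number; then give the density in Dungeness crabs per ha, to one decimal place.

density ≈ 42.7 Dungeness crabs per ha

N̂ = 6756·10501/2822 − 1 = 70944756/2822 − 1 ≈ 25138.9 → 25139
Density = N̂ / area = 25139 / 589 ≈ 42.68 → 42.7 per ha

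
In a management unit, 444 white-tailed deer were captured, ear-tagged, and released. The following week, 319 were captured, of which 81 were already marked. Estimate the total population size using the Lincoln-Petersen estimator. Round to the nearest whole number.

N ≈ 1749

If marked individuals mix randomly, R/C ≈ M/N, giving N ≈ M·C/R.
N = (444 × 319) / 81 = 141636 / 81 ≈ 1748.6 → 1749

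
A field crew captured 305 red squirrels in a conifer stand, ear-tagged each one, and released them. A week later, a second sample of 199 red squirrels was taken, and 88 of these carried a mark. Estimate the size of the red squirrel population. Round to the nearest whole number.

If marked individuals mix randomly, R/C ≈ M/N, giving N ≈ M·C/R.
N = (305 × 199) / 88 = 60695 / 88 ≈ 689.7 → 690

N ≈ 690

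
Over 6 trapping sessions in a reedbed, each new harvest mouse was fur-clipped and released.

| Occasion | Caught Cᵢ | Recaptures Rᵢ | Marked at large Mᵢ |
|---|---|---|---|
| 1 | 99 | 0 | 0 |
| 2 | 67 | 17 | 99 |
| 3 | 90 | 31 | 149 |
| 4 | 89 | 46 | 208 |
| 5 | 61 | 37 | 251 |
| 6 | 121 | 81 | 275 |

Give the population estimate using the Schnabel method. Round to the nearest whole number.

Σ MᵢCᵢ = 0·99 + 99·67 + 149·90 + 208·89 + 251·61 + 275·121 = 0 + 6633 + 13410 + 18512 + 15311 + 33275 = 87141
Σ Rᵢ = 0 + 17 + 31 + 46 + 37 + 81 = 212
N̂ = 87141 / 212 ≈ 411.0 → 411

N ≈ 411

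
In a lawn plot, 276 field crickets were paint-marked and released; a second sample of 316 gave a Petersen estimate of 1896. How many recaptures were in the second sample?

From N = M·C/R: R = M·C / N = 276·316 / 1896 = 87216 / 1896 = 46.

R = 46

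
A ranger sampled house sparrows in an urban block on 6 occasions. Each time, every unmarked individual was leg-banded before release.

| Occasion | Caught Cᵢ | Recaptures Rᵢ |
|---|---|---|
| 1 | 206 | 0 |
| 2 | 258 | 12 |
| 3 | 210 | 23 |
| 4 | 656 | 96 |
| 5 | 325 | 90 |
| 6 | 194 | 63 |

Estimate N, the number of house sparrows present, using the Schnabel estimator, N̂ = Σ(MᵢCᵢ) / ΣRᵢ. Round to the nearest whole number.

N ≈ 4349

Marked at large before each occasion: Mᵢ = Σⱼ<ᵢ (Cⱼ − Rⱼ) → M1=0, M2=206, M3=452, M4=639, M5=1199, M6=1434
Σ MᵢCᵢ = 0·206 + 206·258 + 452·210 + 639·656 + 1199·325 + 1434·194 = 0 + 53148 + 94920 + 419184 + 389675 + 278196 = 1235123
Σ Rᵢ = 0 + 12 + 23 + 96 + 90 + 63 = 284
N̂ = 1235123 / 284 ≈ 4349.0 → 4349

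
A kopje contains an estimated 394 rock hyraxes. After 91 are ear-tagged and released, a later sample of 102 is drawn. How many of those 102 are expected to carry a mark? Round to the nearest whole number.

Expected recaptures E[R] = M·C / N.
E[R] = 91 × 102 / 394 = 9282 / 394 ≈ 23.6 → 24

expected recaptures ≈ 24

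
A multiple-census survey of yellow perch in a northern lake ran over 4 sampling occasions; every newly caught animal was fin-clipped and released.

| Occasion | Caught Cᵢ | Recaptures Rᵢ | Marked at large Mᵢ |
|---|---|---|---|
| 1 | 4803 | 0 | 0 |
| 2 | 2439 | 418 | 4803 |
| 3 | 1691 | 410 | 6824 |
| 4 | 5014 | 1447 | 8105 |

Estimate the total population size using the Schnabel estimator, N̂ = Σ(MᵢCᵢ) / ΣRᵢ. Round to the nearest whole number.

N ≈ 28,085

Σ MᵢCᵢ = 0·4803 + 4803·2439 + 6824·1691 + 8105·5014 = 0 + 11714517 + 11539384 + 40638470 = 63892371
Σ Rᵢ = 0 + 418 + 410 + 1447 = 2275
N̂ = 63892371 / 2275 ≈ 28084.6 → 28085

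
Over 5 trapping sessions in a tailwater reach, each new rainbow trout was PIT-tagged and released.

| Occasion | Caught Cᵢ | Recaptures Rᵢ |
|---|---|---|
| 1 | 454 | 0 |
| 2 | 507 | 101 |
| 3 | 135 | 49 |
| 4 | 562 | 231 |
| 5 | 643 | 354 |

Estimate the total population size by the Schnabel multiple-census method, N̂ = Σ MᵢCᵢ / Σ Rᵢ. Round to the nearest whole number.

N ≈ 2312

Marked at large before each occasion: Mᵢ = Σⱼ<ᵢ (Cⱼ − Rⱼ) → M1=0, M2=454, M3=860, M4=946, M5=1277
Σ MᵢCᵢ = 0·454 + 454·507 + 860·135 + 946·562 + 1277·643 = 0 + 230178 + 116100 + 531652 + 821111 = 1699041
Σ Rᵢ = 0 + 101 + 49 + 231 + 354 = 735
N̂ = 1699041 / 735 ≈ 2311.6 → 2312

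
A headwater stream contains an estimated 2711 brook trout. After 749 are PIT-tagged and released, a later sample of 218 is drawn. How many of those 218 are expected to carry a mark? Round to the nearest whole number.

expected recaptures ≈ 60

Expected recaptures E[R] = M·C / N.
E[R] = 749 × 218 / 2711 = 163282 / 2711 ≈ 60.2 → 60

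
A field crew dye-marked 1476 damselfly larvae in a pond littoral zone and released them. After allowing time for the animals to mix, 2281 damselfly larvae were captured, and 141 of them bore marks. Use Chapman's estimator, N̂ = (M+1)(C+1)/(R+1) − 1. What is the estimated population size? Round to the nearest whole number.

N̂ = (1476+1)(2281+1)/(141+1) − 1 = 1477·2282/142 − 1
= 3370514/142 − 1 ≈ 23736.0 − 1 ≈ 23735.0 → 23735

N ≈ 23,735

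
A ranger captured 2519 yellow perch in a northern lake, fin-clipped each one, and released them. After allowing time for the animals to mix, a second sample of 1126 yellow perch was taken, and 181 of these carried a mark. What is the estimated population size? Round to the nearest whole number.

N ≈ 15,671

N = (2519 × 1126) / 181 = 2836394 / 181 ≈ 15670.7 → 15671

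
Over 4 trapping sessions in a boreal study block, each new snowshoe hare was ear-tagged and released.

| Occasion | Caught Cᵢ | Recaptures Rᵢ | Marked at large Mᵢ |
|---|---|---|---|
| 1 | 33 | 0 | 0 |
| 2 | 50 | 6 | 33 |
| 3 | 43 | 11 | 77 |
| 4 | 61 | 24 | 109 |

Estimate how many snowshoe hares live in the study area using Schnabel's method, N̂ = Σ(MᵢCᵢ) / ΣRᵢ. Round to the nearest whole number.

Σ MᵢCᵢ = 0·33 + 33·50 + 77·43 + 109·61 = 0 + 1650 + 3311 + 6649 = 11610
Σ Rᵢ = 0 + 6 + 11 + 24 = 41
N̂ = 11610 / 41 ≈ 283.2 → 283

N ≈ 283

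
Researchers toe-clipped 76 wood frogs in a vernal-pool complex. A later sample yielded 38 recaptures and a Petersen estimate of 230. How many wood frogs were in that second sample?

From N = M·C/R: C = N·R / M = 230·38 / 76 = 8740 / 76 = 115.

C = 115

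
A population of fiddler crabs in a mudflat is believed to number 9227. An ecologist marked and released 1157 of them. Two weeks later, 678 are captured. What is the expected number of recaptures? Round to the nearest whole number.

The marked fraction of the population is 1157/9227, so in a sample of 678 expect C·(M/N) marked.
E[R] = 1157 × 678 / 9227 = 784446 / 9227 ≈ 85.0 → 85

expected recaptures ≈ 85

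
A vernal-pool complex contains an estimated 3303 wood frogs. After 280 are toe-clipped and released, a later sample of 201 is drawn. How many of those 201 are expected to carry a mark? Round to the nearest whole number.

The marked fraction of the population is 280/3303, so in a sample of 201 expect C·(M/N) marked.
E[R] = 280 × 201 / 3303 = 56280 / 3303 ≈ 17.0 → 17

expected recaptures ≈ 17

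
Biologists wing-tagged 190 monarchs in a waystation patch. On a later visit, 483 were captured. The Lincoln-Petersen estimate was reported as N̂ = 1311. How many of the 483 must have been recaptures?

From N = M·C/R: R = M·C / N = 190·483 / 1311 = 91770 / 1311 = 70.

R = 70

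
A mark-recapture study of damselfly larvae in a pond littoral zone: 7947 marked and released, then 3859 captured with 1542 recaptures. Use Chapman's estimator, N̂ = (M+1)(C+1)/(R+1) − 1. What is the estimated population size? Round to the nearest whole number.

N̂ = (7947+1)(3859+1)/(1542+1) − 1 = 7948·3860/1543 − 1
= 30679280/1543 − 1 ≈ 19882.9 − 1 ≈ 19881.9 → 19882

N ≈ 19,882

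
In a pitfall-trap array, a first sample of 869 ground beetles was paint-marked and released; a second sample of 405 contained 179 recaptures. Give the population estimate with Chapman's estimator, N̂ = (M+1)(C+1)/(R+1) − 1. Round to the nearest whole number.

N ≈ 1961

N̂ = (869+1)(405+1)/(179+1) − 1 = 870·406/180 − 1
= 353220/180 − 1 ≈ 1962.3 − 1 ≈ 1961.3 → 1961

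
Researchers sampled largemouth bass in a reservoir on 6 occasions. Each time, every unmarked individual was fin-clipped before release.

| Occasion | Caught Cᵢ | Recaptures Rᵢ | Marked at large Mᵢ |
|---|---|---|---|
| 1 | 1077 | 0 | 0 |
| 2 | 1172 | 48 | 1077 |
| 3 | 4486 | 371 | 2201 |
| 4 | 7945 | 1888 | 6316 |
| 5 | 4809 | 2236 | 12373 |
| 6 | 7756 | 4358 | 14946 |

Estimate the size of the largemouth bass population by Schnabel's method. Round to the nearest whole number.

N ≈ 26,597

Σ MᵢCᵢ = 0·1077 + 1077·1172 + 2201·4486 + 6316·7945 + 12373·4809 + 14946·7756 = 0 + 1262244 + 9873686 + 50180620 + 59501757 + 115921176 = 236739483
Σ Rᵢ = 0 + 48 + 371 + 1888 + 2236 + 4358 = 8901
N̂ = 236739483 / 8901 ≈ 26597.0 → 26597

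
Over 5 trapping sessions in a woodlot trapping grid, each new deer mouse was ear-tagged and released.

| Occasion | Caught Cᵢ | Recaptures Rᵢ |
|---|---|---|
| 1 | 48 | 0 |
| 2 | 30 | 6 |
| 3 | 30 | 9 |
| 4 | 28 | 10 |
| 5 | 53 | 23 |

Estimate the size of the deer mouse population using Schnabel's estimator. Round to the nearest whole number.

Marked at large before each occasion: Mᵢ = Σⱼ<ᵢ (Cⱼ − Rⱼ) → M1=0, M2=48, M3=72, M4=93, M5=111
Σ MᵢCᵢ = 0·48 + 48·30 + 72·30 + 93·28 + 111·53 = 0 + 1440 + 2160 + 2604 + 5883 = 12087
Σ Rᵢ = 0 + 6 + 9 + 10 + 23 = 48
N̂ = 12087 / 48 ≈ 251.8 → 252

N ≈ 252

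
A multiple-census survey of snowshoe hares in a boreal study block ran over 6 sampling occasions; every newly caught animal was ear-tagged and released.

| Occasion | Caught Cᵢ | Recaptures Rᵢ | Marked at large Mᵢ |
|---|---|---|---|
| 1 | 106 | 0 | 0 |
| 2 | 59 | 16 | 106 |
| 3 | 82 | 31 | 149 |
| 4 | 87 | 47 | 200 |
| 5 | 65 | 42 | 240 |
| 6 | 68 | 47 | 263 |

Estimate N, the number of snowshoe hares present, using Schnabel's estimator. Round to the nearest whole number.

Σ MᵢCᵢ = 0·106 + 106·59 + 149·82 + 200·87 + 240·65 + 263·68 = 0 + 6254 + 12218 + 17400 + 15600 + 17884 = 69356
Σ Rᵢ = 0 + 16 + 31 + 47 + 42 + 47 = 183
N̂ = 69356 / 183 ≈ 379.0 → 379

N ≈ 379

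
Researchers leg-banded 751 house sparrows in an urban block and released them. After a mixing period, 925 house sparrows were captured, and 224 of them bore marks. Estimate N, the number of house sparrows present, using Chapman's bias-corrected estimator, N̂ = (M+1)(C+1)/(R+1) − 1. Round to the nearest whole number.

N ≈ 3094

N̂ = (751+1)(925+1)/(224+1) − 1 = 752·926/225 − 1
= 696352/225 − 1 ≈ 3094.9 − 1 ≈ 3093.9 → 3094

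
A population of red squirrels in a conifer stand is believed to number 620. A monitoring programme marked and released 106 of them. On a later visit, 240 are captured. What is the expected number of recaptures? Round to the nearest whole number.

The marked fraction of the population is 106/620, so in a sample of 240 expect C·(M/N) marked.
E[R] = 106 × 240 / 620 = 25440 / 620 ≈ 41.0 → 41

expected recaptures ≈ 41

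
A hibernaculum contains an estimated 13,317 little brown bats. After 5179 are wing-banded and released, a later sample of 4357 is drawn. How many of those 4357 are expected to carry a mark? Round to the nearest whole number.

The marked fraction of the population is 5179/13317, so in a sample of 4357 expect C·(M/N) marked.
E[R] = 5179 × 4357 / 13317 = 22564903 / 13317 ≈ 1694.4 → 1694

expected recaptures ≈ 1694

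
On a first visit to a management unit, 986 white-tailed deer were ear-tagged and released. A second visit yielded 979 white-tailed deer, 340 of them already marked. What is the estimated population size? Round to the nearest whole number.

N = (986 × 979) / 340 = 965294 / 340 ≈ 2839.1 → 2839

N ≈ 2839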